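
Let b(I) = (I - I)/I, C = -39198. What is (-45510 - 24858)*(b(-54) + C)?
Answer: 2758284864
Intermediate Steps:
b(I) = 0 (b(I) = 0/I = 0)
(-45510 - 24858)*(b(-54) + C) = (-45510 - 24858)*(0 - 39198) = -70368*(-39198) = 2758284864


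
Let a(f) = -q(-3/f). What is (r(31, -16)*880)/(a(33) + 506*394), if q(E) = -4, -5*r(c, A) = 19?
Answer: -418/24921 ≈ -0.016773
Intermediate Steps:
r(c, A) = -19/5 (r(c, A) = -⅕*19 = -19/5)
a(f) = 4 (a(f) = -1*(-4) = 4)
(r(31, -16)*880)/(a(33) + 506*394) = (-19/5*880)/(4 + 506*394) = -3344/(4 + 199364) = -3344/199368 = -3344*1/199368 = -418/24921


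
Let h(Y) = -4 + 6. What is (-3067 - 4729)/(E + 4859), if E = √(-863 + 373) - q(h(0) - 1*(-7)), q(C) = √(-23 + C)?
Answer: 7796*I/(-√14 - 4859*I + 7*√10) ≈ -1.6044 + 0.0060737*I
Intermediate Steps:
h(Y) = 2
E = -I*√14 + 7*I*√10 (E = √(-863 + 373) - √(-23 + (2 - 1*(-7))) = √(-490) - √(-23 + (2 + 7)) = 7*I*√10 - √(-23 + 9) = 7*I*√10 - √(-14) = 7*I*√10 - I*√14 = -I*√14 + 7*I*√10 ≈ 18.394*I)
(-3067 - 4729)/(E + 4859) = (-3067 - 4729)/(I*(-√14 + 7*√10) + 4859) = -7796/(4859 + I*(-√14 + 7*√10))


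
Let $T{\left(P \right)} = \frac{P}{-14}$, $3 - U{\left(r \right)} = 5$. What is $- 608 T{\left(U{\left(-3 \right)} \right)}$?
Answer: $- \frac{608}{7} \approx -86.857$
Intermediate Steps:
$U{\left(r \right)} = -2$ ($U{\left(r \right)} = 3 - 5 = -2$)
$T{\left(P \right)} = - \frac{P}{14}$ ($T{\left(P \right)} = P \left(- \frac{1}{14}\right) = - \frac{P}{14}$)
$- 608 T{\left(U{\left(-3 \right)} \right)} = - 608 \left(\left(- \frac{1}{14}\right) \left(-2\right)\right) = \left(-608\right) \frac{1}{7} = - \frac{608}{7}$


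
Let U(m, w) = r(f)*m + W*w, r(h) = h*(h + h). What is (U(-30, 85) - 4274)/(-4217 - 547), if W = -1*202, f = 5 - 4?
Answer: 1792/397 ≈ 4.5139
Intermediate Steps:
f = 1
W = -202
r(h) = 2*h² (r(h) = h*(2*h) = 2*h²)
U(m, w) = -202*w + 2*m (U(m, w) = (2*1²)*m - 202*w = (2*1)*m - 202*w = 2*m - 202*w = -202*w + 2*m)
(U(-30, 85) - 4274)/(-4217 - 547) = ((-202*85 + 2*(-30)) - 4274)/(-4217 - 547) = ((-17170 - 60) - 4274)/(-4764) = (-17230 - 4274)*(-1/4764) = -21504*(-1/4764) = 1792/397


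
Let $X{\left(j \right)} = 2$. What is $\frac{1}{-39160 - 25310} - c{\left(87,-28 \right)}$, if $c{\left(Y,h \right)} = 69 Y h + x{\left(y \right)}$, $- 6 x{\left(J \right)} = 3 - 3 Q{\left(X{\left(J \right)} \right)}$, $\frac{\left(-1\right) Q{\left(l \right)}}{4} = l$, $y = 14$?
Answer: $\frac{5418332797}{32235} \approx 1.6809 \cdot 10^{5}$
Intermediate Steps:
$Q{\left(l \right)} = - 4 l$
$x{\left(J \right)} = - \frac{9}{2}$ ($x{\left(J \right)} = - \frac{3 - 3 \left(\left(-4\right) 2\right)}{6} = - \frac{3 - -24}{6} = - \frac{3 + 24}{6} = \left(- \frac{1}{6}\right) 27 = - \frac{9}{2}$)
$c{\left(Y,h \right)} = - \frac{9}{2} + 69 Y h$ ($c{\left(Y,h \right)} = 69 Y h - \frac{9}{2} = - \frac{9}{2} + 69 Y h$)
$\frac{1}{-39160 - 25310} - c{\left(87,-28 \right)} = \frac{1}{-39160 - 25310} - \left(- \frac{9}{2} + 69 \cdot 87 \left(-28\right)\right) = \frac{1}{-64470} - \left(- \frac{9}{2} - 168084\right) = - \frac{1}{64470} - - \frac{336177}{2} = - \frac{1}{64470} + \frac{336177}{2} = \frac{5418332797}{32235}$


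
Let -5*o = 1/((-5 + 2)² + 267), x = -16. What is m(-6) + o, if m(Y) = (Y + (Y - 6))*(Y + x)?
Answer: 546479/1380 ≈ 396.00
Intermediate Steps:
m(Y) = (-16 + Y)*(-6 + 2*Y) (m(Y) = (Y + (Y - 6))*(Y - 16) = (Y + (-6 + Y))*(-16 + Y) = (-6 + 2*Y)*(-16 + Y) = (-16 + Y)*(-6 + 2*Y))
o = -1/1380 (o = -1/(5*((-5 + 2)² + 267)) = -1/(5*((-3)² + 267)) = -1/(5*(9 + 267)) = -⅕/276 = -⅕*1/276 = -1/1380 ≈ -0.00072464)
m(-6) + o = (96 - 38*(-6) + 2*(-6)²) - 1/1380 = (96 + 228 + 2*36) - 1/1380 = (96 + 228 + 72) - 1/1380 = 396 - 1/1380 = 546479/1380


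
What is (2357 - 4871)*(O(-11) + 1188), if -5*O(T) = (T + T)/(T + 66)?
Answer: -74670828/25 ≈ -2.9868e+6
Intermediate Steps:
O(T) = -2*T/(5*(66 + T)) (O(T) = -(T + T)/(5*(T + 66)) = -2*T/(5*(66 + T)))
(2357 - 4871)*(O(-11) + 1188) = (2357 - 4871)*(-2*(-11)/(330 + 5*(-11)) + 1188) = -2514*(-2*(-11)/(330 - 55) + 1188) = -2514*(-2*(-11)/275 + 1188) = -2514*(-2*(-11)*1/275 + 1188) = -2514*(2/25 + 1188) = -2514*29702/25 = -74670828/25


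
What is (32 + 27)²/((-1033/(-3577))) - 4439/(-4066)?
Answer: 50632534929/4200178 ≈ 12055.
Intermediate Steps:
(32 + 27)²/((-1033/(-3577))) - 4439/(-4066) = 59²/((-1033*(-1/3577))) - 4439*(-1/4066) = 3481/(1033/3577) + 4439/4066 = 3481*(3577/1033) + 4439/4066 = 12451537/1033 + 4439/4066 = 50632534929/4200178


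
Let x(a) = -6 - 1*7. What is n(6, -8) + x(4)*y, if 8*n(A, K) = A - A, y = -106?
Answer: 1378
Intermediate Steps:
n(A, K) = 0 (n(A, K) = (A - A)/8 = (⅛)*0 = 0)
x(a) = -13 (x(a) = -6 - 7 = -13)
n(6, -8) + x(4)*y = 0 - 13*(-106) = 0 + 1378 = 1378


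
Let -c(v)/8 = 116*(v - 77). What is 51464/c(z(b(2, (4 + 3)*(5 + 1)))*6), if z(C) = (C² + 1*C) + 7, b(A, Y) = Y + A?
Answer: -6433/1374020 ≈ -0.0046819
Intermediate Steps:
b(A, Y) = A + Y
z(C) = 7 + C + C² (z(C) = (C² + C) + 7 = (C + C²) + 7 = 7 + C + C²)
c(v) = 71456 - 928*v (c(v) = -928*(v - 77) = -928*(-77 + v) = -8*(-8932 + 116*v) = 71456 - 928*v)
51464/c(z(b(2, (4 + 3)*(5 + 1)))*6) = 51464/(71456 - 928*(7 + (2 + (4 + 3)*(5 + 1)) + (2 + (4 + 3)*(5 + 1))²)*6) = 51464/(71456 - 928*(7 + (2 + 7*6) + (2 + 7*6)²)*6) = 51464/(71456 - 928*(7 + (2 + 42) + (2 + 42)²)*6) = 51464/(71456 - 928*(7 + 44 + 44²)*6) = 51464/(71456 - 928*(7 + 44 + 1936)*6) = 51464/(71456 - 1843936*6) = 51464/(71456 - 928*11922) = 51464/(71456 - 11063616) = 51464/(-10992160) = 51464*(-1/10992160) = -6433/1374020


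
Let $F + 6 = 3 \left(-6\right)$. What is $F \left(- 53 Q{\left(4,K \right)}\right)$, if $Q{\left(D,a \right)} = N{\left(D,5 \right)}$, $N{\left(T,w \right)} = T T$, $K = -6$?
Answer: $20352$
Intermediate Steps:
$F = -24$ ($F = -6 + 3 \left(-6\right) = -6 - 18 = -24$)
$N{\left(T,w \right)} = T^{2}$
$Q{\left(D,a \right)} = D^{2}$
$F \left(- 53 Q{\left(4,K \right)}\right) = - 24 \left(- 53 \cdot 4^{2}\right) = - 24 \left(\left(-53\right) 16\right) = \left(-24\right) \left(-848\right) = 20352$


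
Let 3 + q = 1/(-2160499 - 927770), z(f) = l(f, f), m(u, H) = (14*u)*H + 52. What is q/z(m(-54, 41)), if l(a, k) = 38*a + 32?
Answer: 1158101/453913777620 ≈ 2.5514e-6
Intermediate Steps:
l(a, k) = 32 + 38*a
m(u, H) = 52 + 14*H*u (m(u, H) = 14*H*u + 52 = 52 + 14*H*u)
z(f) = 32 + 38*f
q = -9264808/3088269 (q = -3 + 1/(-2160499 - 927770) = -3 + 1/(-3088269) = -3 - 1/3088269 = -9264808/3088269 ≈ -3.0000)
q/z(m(-54, 41)) = -9264808/(3088269*(32 + 38*(52 + 14*41*(-54)))) = -9264808/(3088269*(32 + 38*(52 - 30996))) = -9264808/(3088269*(32 + 38*(-30944))) = -9264808/(3088269*(32 - 1175872)) = -9264808/3088269/(-1175840) = -9264808/3088269*(-1/1175840) = 1158101/453913777620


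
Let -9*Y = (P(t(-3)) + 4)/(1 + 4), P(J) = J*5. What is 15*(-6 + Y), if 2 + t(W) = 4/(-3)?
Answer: -772/9 ≈ -85.778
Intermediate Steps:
t(W) = -10/3 (t(W) = -2 + 4/(-3) = -2 + 4*(-⅓) = -2 - 4/3 = -10/3)
P(J) = 5*J
Y = 38/135 (Y = -(5*(-10/3) + 4)/(9*(1 + 4)) = -(-50/3 + 4)/(9*5) = -(-38)/(27*5) = -⅑*(-38/15) = 38/135 ≈ 0.28148)
15*(-6 + Y) = 15*(-6 + 38/135) = 15*(-772/135) = -772/9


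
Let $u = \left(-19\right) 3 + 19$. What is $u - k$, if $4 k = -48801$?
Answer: $\frac{48649}{4} \approx 12162.0$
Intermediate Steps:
$u = -38$ ($u = -57 + 19 = -38$)
$k = - \frac{48801}{4}$ ($k = \frac{1}{4} \left(-48801\right) = - \frac{48801}{4} \approx -12200.0$)
$u - k = -38 - - \frac{48801}{4} = -38 + \frac{48801}{4} = \frac{48649}{4}$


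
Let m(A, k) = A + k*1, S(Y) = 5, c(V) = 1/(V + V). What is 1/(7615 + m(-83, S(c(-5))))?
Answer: 1/7537 ≈ 0.00013268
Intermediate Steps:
c(V) = 1/(2*V)
m(A, k) = A + k
1/(7615 + m(-83, S(c(-5)))) = 1/(7615 + (-83 + 5)) = 1/(7615 - 78) = 1/7537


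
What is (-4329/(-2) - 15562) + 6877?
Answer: -13041/2 ≈ -6520.5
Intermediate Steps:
(-4329/(-2) - 15562) + 6877 = (-½*(-4329) - 15562) + 6877 = (4329/2 - 15562) + 6877 = -26795/2 + 6877 = -13041/2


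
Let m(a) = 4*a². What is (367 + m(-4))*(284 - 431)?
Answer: -63357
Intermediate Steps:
(367 + m(-4))*(284 - 431) = (367 + 4*(-4)²)*(284 - 431) = (367 + 4*16)*(-147) = (367 + 64)*(-147) = 431*(-147) = -63357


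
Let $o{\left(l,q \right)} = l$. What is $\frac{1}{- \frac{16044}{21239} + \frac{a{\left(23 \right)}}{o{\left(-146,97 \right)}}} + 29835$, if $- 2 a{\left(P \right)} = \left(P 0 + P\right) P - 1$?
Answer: $\frac{48702295007}{1632336} \approx 29836.0$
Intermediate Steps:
$a{\left(P \right)} = \frac{1}{2} - \frac{P^{2}}{2}$ ($a{\left(P \right)} = - \frac{\left(P 0 + P\right) P - 1}{2} = - \frac{\left(0 + P\right) P - 1}{2} = - \frac{P P - 1}{2} = - \frac{P^{2} - 1}{2} = - \frac{-1 + P^{2}}{2} = \frac{1}{2} - \frac{P^{2}}{2}$)
$\frac{1}{- \frac{16044}{21239} + \frac{a{\left(23 \right)}}{o{\left(-146,97 \right)}}} + 29835 = \frac{1}{- \frac{16044}{21239} + \frac{\frac{1}{2} - \frac{23^{2}}{2}}{-146}} + 29835 = \frac{1}{\left(-16044\right) \frac{1}{21239} + \left(\frac{1}{2} - \frac{529}{2}\right) \left(- \frac{1}{146}\right)} + 29835 = \frac{1}{- \frac{16044}{21239} + \left(\frac{1}{2} - \frac{529}{2}\right) \left(- \frac{1}{146}\right)} + 29835 = \frac{1}{- \frac{16044}{21239} - - \frac{132}{73}} + 29835 = \frac{1}{- \frac{16044}{21239} + \frac{132}{73}} + 29835 = \frac{1}{\frac{1632336}{1550447}} + 29835 = \frac{1550447}{1632336} + 29835 = \frac{48702295007}{1632336}$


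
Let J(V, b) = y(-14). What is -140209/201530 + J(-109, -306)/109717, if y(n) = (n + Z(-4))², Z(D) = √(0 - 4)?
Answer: -15344617093/22111267010 - 56*I/109717 ≈ -0.69397 - 0.0005104*I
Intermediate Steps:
Z(D) = 2*I (Z(D) = √(-4) = 2*I)
y(n) = (n + 2*I)²
J(V, b) = (-14 + 2*I)²
-140209/201530 + J(-109, -306)/109717 = -140209/201530 + (192 - 56*I)/109717 = -140209*1/201530 + (192 - 56*I)*(1/109717) = -140209/201530 + (192/109717 - 56*I/109717) = -15344617093/22111267010 - 56*I/109717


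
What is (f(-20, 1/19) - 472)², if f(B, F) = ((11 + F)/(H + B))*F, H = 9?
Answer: 3513832728484/15768841 ≈ 2.2283e+5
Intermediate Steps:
f(B, F) = F*(11 + F)/(9 + B) (f(B, F) = ((11 + F)/(9 + B))*F = F*(11 + F)/(9 + B))
(f(-20, 1/19) - 472)² = ((11 + 1/19)/(19*(9 - 20)) - 472)² = ((1/19)*(11 + 1/19)/(-11) - 472)² = ((1/19)*(-1/11)*(210/19) - 472)² = (-210/3971 - 472)² = (-1874522/3971)² = 3513832728484/15768841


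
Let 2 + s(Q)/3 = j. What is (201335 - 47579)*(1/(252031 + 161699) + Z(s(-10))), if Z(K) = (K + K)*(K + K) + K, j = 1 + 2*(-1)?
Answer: 1113235731442/22985 ≈ 4.8433e+7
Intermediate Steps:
j = -1 (j = 1 - 2 = -1)
s(Q) = -9 (s(Q) = -6 + 3*(-1) = -6 - 3 = -9)
Z(K) = K + 4*K² (Z(K) = (2*K)*(2*K) + K = 4*K² + K = K + 4*K²)
(201335 - 47579)*(1/(252031 + 161699) + Z(s(-10))) = (201335 - 47579)*(1/(252031 + 161699) - 9*(1 + 4*(-9))) = 153756*(1/413730 - 9*(1 - 36)) = 153756*(1/413730 - 9*(-35)) = 153756*(1/413730 + 315) = 153756*(130324951/413730) = 1113235731442/22985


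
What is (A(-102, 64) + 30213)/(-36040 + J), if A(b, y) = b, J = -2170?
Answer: -30111/38210 ≈ -0.78804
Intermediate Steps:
(A(-102, 64) + 30213)/(-36040 + J) = (-102 + 30213)/(-36040 - 2170) = 30111/(-38210) = 30111*(-1/38210) = -30111/38210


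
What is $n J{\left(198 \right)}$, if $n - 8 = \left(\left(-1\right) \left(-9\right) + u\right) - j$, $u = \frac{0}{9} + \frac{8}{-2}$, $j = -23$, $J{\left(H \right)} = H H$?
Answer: $1411344$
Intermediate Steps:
$J{\left(H \right)} = H^{2}$
$u = -4$ ($u = 0 \cdot \frac{1}{9} + 8 \left(- \frac{1}{2}\right) = 0 - 4 = -4$)
$n = 36$ ($n = 8 - -28 = 8 + \left(\left(9 - 4\right) + 23\right) = 8 + \left(5 + 23\right) = 8 + 28 = 36$)
$n J{\left(198 \right)} = 36 \cdot 198^{2} = 36 \cdot 39204 = 1411344$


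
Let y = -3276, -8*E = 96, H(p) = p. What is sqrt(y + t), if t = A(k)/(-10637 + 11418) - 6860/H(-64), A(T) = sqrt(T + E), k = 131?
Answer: sqrt(-30925632661 + 12496*sqrt(119))/3124 ≈ 56.292*I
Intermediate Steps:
E = -12 (E = -1/8*96 = -12)
A(T) = sqrt(-12 + T) (A(T) = sqrt(T - 12) = sqrt(-12 + T))
t = 1715/16 + sqrt(119)/781 (t = sqrt(-12 + 131)/(-10637 + 11418) - 6860/(-64) = sqrt(119)/781 - 6860*(-1/64) = sqrt(119)*(1/781) + 1715/16 = sqrt(119)/781 + 1715/16 = 1715/16 + sqrt(119)/781 ≈ 107.20)
sqrt(y + t) = sqrt(-3276 + (1715/16 + sqrt(119)/781)) = sqrt(-50701/16 + sqrt(119)/781)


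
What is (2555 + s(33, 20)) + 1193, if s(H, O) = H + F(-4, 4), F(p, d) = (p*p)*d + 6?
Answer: 3851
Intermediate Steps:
F(p, d) = 6 + d*p**2 (F(p, d) = p**2*d + 6 = d*p**2 + 6 = 6 + d*p**2)
s(H, O) = 70 + H (s(H, O) = H + (6 + 4*(-4)**2) = H + (6 + 4*16) = H + (6 + 64) = H + 70 = 70 + H)
(2555 + s(33, 20)) + 1193 = (2555 + (70 + 33)) + 1193 = (2555 + 103) + 1193 = 2658 + 1193 = 3851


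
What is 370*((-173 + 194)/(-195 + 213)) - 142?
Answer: 869/3 ≈ 289.67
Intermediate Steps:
370*((-173 + 194)/(-195 + 213)) - 142 = 370*(21/18) - 142 = 370*(21*(1/18)) - 142 = 370*(7/6) - 142 = 1295/3 - 142 = 869/3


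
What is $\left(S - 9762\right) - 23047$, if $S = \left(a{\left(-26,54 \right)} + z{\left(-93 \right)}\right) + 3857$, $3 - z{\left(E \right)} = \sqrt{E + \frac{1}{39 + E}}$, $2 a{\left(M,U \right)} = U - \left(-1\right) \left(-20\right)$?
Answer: $-28932 - \frac{i \sqrt{30138}}{18} \approx -28932.0 - 9.6446 i$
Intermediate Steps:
$a{\left(M,U \right)} = -10 + \frac{U}{2}$ ($a{\left(M,U \right)} = \frac{U - \left(-1\right) \left(-20\right)}{2} = \frac{U - 20}{2} = \frac{-20 + U}{2} = -10 + \frac{U}{2}$)
$z{\left(E \right)} = 3 - \sqrt{E + \frac{1}{39 + E}}$
$S = 3877 - \frac{i \sqrt{30138}}{18}$ ($S = \left(\left(-10 + \frac{1}{2} \cdot 54\right) + \left(3 - \sqrt{\frac{1 - 93 \left(39 - 93\right)}{39 - 93}}\right)\right) + 3857 = \left(\left(-10 + 27\right) + \left(3 - \sqrt{\frac{1 - -5022}{-54}}\right)\right) + 3857 = \left(17 + \left(3 - \sqrt{- \frac{1 + 5022}{54}}\right)\right) + 3857 = \left(17 + \left(3 - \sqrt{\left(- \frac{1}{54}\right) 5023}\right)\right) + 3857 = \left(17 + \left(3 - \sqrt{- \frac{5023}{54}}\right)\right) + 3857 = \left(17 + \left(3 - \frac{i \sqrt{30138}}{18}\right)\right) + 3857 = \left(20 - \frac{i \sqrt{30138}}{18}\right) + 3857 = 3877 - \frac{i \sqrt{30138}}{18} \approx 3877.0 - 9.6446 i$)
$\left(S - 9762\right) - 23047 = \left(\left(3877 - \frac{i \sqrt{30138}}{18}\right) - 9762\right) - 23047 = \left(-5885 - \frac{i \sqrt{30138}}{18}\right) - 23047 = -28932 - \frac{i \sqrt{30138}}{18}$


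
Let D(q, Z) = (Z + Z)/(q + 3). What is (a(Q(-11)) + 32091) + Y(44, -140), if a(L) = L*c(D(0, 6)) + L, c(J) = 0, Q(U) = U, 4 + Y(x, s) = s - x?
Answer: 31892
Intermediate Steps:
Y(x, s) = -4 + s - x (Y(x, s) = -4 + (s - x) = -4 + s - x)
D(q, Z) = 2*Z/(3 + q) (D(q, Z) = (2*Z)/(3 + q) = 2*Z/(3 + q))
a(L) = L (a(L) = L*0 + L = 0 + L = L)
(a(Q(-11)) + 32091) + Y(44, -140) = (-11 + 32091) + (-4 - 140 - 1*44) = 32080 + (-4 - 140 - 44) = 32080 - 188 = 31892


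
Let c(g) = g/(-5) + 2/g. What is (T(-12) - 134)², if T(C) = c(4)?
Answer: 1803649/100 ≈ 18037.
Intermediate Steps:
c(g) = 2/g - g/5 (c(g) = g*(-⅕) + 2/g = -g/5 + 2/g = 2/g - g/5)
T(C) = -3/10 (T(C) = 2/4 - ⅕*4 = 2*(¼) - ⅘ = ½ - ⅘ = -3/10)
(T(-12) - 134)² = (-3/10 - 134)² = (-1343/10)² = 1803649/100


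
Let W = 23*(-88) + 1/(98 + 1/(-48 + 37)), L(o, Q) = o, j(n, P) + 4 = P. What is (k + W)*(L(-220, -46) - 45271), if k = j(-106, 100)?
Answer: 94459559495/1077 ≈ 8.7706e+7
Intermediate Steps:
j(n, P) = -4 + P
k = 96 (k = -4 + 100 = 96)
W = -2179837/1077 (W = -2024 + 1/(98 + 1/(-11)) = -2024 + 1/(98 - 1/11) = -2024 + 1/(1077/11) = -2024 + 11/1077 = -2179837/1077 ≈ -2024.0)
(k + W)*(L(-220, -46) - 45271) = (96 - 2179837/1077)*(-220 - 45271) = -2076445/1077*(-45491) = 94459559495/1077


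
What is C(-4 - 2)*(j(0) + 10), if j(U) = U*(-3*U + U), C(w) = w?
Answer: -60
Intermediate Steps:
j(U) = -2*U² (j(U) = U*(-2*U) = -2*U²)
C(-4 - 2)*(j(0) + 10) = (-4 - 2)*(-2*0² + 10) = -6*(-2*0 + 10) = -6*(0 + 10) = -6*10 = -60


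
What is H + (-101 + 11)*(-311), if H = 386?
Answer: 28376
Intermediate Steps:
H + (-101 + 11)*(-311) = 386 + (-101 + 11)*(-311) = 386 - 90*(-311) = 386 + 27990 = 28376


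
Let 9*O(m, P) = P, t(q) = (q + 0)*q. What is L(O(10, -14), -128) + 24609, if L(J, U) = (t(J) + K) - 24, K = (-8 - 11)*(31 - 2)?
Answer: 1946950/81 ≈ 24036.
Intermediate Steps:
t(q) = q² (t(q) = q*q = q²)
O(m, P) = P/9
K = -551 (K = -19*29 = -551)
L(J, U) = -575 + J² (L(J, U) = (J² - 551) - 24 = (-551 + J²) - 24 = -575 + J²)
L(O(10, -14), -128) + 24609 = (-575 + ((⅑)*(-14))²) + 24609 = (-575 + (-14/9)²) + 24609 = (-575 + 196/81) + 24609 = -46379/81 + 24609 = 1946950/81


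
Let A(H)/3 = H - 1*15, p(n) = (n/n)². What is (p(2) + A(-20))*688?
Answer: -71552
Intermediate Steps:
p(n) = 1 (p(n) = 1² = 1)
A(H) = -45 + 3*H (A(H) = 3*(H - 1*15) = 3*(H - 15) = 3*(-15 + H) = -45 + 3*H)
(p(2) + A(-20))*688 = (1 + (-45 + 3*(-20)))*688 = (1 + (-45 - 60))*688 = (1 - 105)*688 = -104*688 = -71552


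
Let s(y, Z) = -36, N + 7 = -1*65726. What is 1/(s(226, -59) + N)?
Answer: -1/65769 ≈ -1.5205e-5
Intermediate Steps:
N = -65733 (N = -7 - 1*65726 = -7 - 65726 = -65733)
1/(s(226, -59) + N) = 1/(-36 - 65733) = 1/(-65769) = -1/65769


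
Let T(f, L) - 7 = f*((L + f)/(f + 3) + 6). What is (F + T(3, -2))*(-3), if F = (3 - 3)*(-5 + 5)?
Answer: -153/2 ≈ -76.500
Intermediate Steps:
T(f, L) = 7 + f*(6 + (L + f)/(3 + f)) (T(f, L) = 7 + f*((L + f)/(f + 3) + 6) = 7 + f*((L + f)/(3 + f) + 6) = 7 + f*(6 + (L + f)/(3 + f)))
F = 0 (F = 0*0 = 0)
(F + T(3, -2))*(-3) = (0 + (21 + 7*3² + 25*3 - 2*3)/(3 + 3))*(-3) = (0 + (21 + 7*9 + 75 - 6)/6)*(-3) = (0 + (21 + 63 + 75 - 6)/6)*(-3) = (0 + (⅙)*153)*(-3) = (0 + 51/2)*(-3) = (51/2)*(-3) = -153/2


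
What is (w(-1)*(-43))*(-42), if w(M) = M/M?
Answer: 1806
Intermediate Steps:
w(M) = 1
(w(-1)*(-43))*(-42) = (1*(-43))*(-42) = -43*(-42) = 1806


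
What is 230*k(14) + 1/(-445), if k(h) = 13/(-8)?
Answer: -665279/1780 ≈ -373.75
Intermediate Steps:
k(h) = -13/8 (k(h) = 13*(-⅛) = -13/8)
230*k(14) + 1/(-445) = 230*(-13/8) + 1/(-445) = -1495/4 - 1/445 = -665279/1780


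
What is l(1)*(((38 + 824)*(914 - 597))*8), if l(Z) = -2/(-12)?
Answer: 1093016/3 ≈ 3.6434e+5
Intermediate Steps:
l(Z) = 1/6 (l(Z) = -2*(-1/12) = 1/6)
l(1)*(((38 + 824)*(914 - 597))*8) = (((38 + 824)*(914 - 597))*8)/6 = ((862*317)*8)/6 = (273254*8)/6 = (1/6)*2186032 = 1093016/3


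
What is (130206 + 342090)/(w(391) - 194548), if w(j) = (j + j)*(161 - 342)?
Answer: -78716/56015 ≈ -1.4053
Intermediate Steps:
w(j) = -362*j (w(j) = (2*j)*(-181) = -362*j)
(130206 + 342090)/(w(391) - 194548) = (130206 + 342090)/(-362*391 - 194548) = 472296/(-141542 - 194548) = 472296/(-336090) = 472296*(-1/336090) = -78716/56015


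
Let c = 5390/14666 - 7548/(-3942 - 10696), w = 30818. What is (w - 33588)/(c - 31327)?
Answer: 74333264395/840639900891 ≈ 0.088425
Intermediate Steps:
c = 47399447/53670227 (c = 5390*(1/14666) - 7548/(-14638) = 2695/7333 - 7548*(-1/14638) = 2695/7333 + 3774/7319 = 47399447/53670227 ≈ 0.88316)
(w - 33588)/(c - 31327) = (30818 - 33588)/(47399447/53670227 - 31327) = -2770/(-1681279801782/53670227) = -2770*(-53670227/1681279801782) = 74333264395/840639900891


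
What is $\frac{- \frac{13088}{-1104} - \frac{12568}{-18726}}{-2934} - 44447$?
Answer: $- \frac{4680521164052}{105305661} \approx -44447.0$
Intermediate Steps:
$\frac{- \frac{13088}{-1104} - \frac{12568}{-18726}}{-2934} - 44447 = \left(\left(-13088\right) \left(- \frac{1}{1104}\right) - - \frac{6284}{9363}\right) \left(- \frac{1}{2934}\right) - 44447 = \left(\frac{818}{69} + \frac{6284}{9363}\right) \left(- \frac{1}{2934}\right) - 44447 = \frac{899170}{71783} \left(- \frac{1}{2934}\right) - 44447 = - \frac{449585}{105305661} - 44447 = - \frac{4680521164052}{105305661}$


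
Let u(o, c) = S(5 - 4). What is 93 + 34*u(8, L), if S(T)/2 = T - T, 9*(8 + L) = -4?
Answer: 93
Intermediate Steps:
L = -76/9 (L = -8 + (⅑)*(-4) = -8 - 4/9 = -76/9 ≈ -8.4444)
S(T) = 0 (S(T) = 2*(T - T) = 2*0 = 0)
u(o, c) = 0
93 + 34*u(8, L) = 93 + 34*0 = 93 + 0 = 93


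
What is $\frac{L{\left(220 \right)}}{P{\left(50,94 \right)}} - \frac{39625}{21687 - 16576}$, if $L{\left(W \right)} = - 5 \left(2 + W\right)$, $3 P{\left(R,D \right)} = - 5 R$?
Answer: $\frac{711338}{127775} \approx 5.5671$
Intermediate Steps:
$P{\left(R,D \right)} = - \frac{5 R}{3}$ ($P{\left(R,D \right)} = \frac{\left(-5\right) R}{3} = - \frac{5 R}{3}$)
$L{\left(W \right)} = -10 - 5 W$
$\frac{L{\left(220 \right)}}{P{\left(50,94 \right)}} - \frac{39625}{21687 - 16576} = \frac{-10 - 1100}{\left(- \frac{5}{3}\right) 50} - \frac{39625}{21687 - 16576} = \frac{-10 - 1100}{- \frac{250}{3}} - \frac{39625}{5111} = \left(-1110\right) \left(- \frac{3}{250}\right) - \frac{39625}{5111} = \frac{333}{25} - \frac{39625}{5111} = \frac{711338}{127775}$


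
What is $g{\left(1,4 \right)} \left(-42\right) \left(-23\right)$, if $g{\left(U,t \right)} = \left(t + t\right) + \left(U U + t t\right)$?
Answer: $24150$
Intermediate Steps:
$g{\left(U,t \right)} = U^{2} + t^{2} + 2 t$ ($g{\left(U,t \right)} = 2 t + \left(U^{2} + t^{2}\right) = U^{2} + t^{2} + 2 t$)
$g{\left(1,4 \right)} \left(-42\right) \left(-23\right) = \left(1^{2} + 4^{2} + 2 \cdot 4\right) \left(-42\right) \left(-23\right) = \left(1 + 16 + 8\right) \left(-42\right) \left(-23\right) = 25 \left(-42\right) \left(-23\right) = \left(-1050\right) \left(-23\right) = 24150$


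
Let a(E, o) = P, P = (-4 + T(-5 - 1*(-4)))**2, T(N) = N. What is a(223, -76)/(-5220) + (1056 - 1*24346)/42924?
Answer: -2044115/3734388 ≈ -0.54738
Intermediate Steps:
P = 25 (P = (-4 + (-5 - 1*(-4)))**2 = (-4 + (-5 + 4))**2 = (-4 - 1)**2 = (-5)**2 = 25)
a(E, o) = 25
a(223, -76)/(-5220) + (1056 - 1*24346)/42924 = 25/(-5220) + (1056 - 1*24346)/42924 = 25*(-1/5220) + (1056 - 24346)*(1/42924) = -5/1044 - 23290*1/42924 = -5/1044 - 11645/21462 = -2044115/3734388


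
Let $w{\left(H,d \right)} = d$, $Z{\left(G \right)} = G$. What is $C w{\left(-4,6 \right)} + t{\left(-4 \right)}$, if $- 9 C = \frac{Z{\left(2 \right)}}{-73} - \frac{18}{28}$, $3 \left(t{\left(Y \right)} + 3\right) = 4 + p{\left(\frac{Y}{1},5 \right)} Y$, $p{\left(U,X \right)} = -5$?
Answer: $\frac{8350}{1533} \approx 5.4468$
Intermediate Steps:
$t{\left(Y \right)} = - \frac{5}{3} - \frac{5 Y}{3}$ ($t{\left(Y \right)} = -3 + \frac{4 - 5 Y}{3} = -3 - \left(- \frac{4}{3} + \frac{5 Y}{3}\right) = - \frac{5}{3} - \frac{5 Y}{3}$)
$C = \frac{685}{9198}$ ($C = - \frac{\frac{2}{-73} - \frac{18}{28}}{9} = - \frac{2 \left(- \frac{1}{73}\right) - \frac{9}{14}}{9} = - \frac{- \frac{2}{73} - \frac{9}{14}}{9} = \left(- \frac{1}{9}\right) \left(- \frac{685}{1022}\right) = \frac{685}{9198} \approx 0.074473$)
$C w{\left(-4,6 \right)} + t{\left(-4 \right)} = \frac{685}{9198} \cdot 6 - -5 = \frac{685}{1533} + \left(- \frac{5}{3} + \frac{20}{3}\right) = \frac{685}{1533} + 5 = \frac{8350}{1533}$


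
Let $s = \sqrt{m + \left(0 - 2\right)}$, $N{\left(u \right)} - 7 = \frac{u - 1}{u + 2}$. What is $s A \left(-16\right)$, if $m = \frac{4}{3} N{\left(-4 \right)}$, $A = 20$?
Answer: $- \frac{1280 \sqrt{6}}{3} \approx -1045.1$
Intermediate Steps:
$N{\left(u \right)} = 7 + \frac{-1 + u}{2 + u}$ ($N{\left(u \right)} = 7 + \frac{u - 1}{u + 2} = 7 + \frac{-1 + u}{2 + u}$)
$m = \frac{38}{3}$ ($m = \frac{4}{3} \frac{13 + 8 \left(-4\right)}{2 - 4} = 4 \cdot \frac{1}{3} \frac{13 - 32}{-2} = \frac{4 \left(\left(- \frac{1}{2}\right) \left(-19\right)\right)}{3} = \frac{4}{3} \cdot \frac{19}{2} = \frac{38}{3} \approx 12.667$)
$s = \frac{4 \sqrt{6}}{3}$ ($s = \sqrt{\frac{38}{3} + \left(0 - 2\right)} = \sqrt{\frac{38}{3} - 2} = \sqrt{\frac{32}{3}} = \frac{4 \sqrt{6}}{3} \approx 3.266$)
$s A \left(-16\right) = \frac{4 \sqrt{6}}{3} \cdot 20 \left(-16\right) = \frac{80 \sqrt{6}}{3} \left(-16\right) = - \frac{1280 \sqrt{6}}{3}$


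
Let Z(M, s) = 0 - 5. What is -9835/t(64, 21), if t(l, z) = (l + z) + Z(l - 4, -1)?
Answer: -1967/16 ≈ -122.94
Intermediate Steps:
Z(M, s) = -5
t(l, z) = -5 + l + z (t(l, z) = (l + z) - 5 = -5 + l + z)
-9835/t(64, 21) = -9835/(-5 + 64 + 21) = -9835/80 = -9835*1/80 = -1967/16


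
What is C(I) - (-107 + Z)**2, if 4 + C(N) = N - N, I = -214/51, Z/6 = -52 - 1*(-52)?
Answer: -11453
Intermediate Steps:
Z = 0 (Z = 6*(-52 - 1*(-52)) = 6*(-52 + 52) = 6*0 = 0)
I = -214/51 (I = -214*1/51 = -214/51 ≈ -4.1961)
C(N) = -4 (C(N) = -4 + (N - N) = -4 + 0 = -4)
C(I) - (-107 + Z)**2 = -4 - (-107 + 0)**2 = -4 - 1*(-107)**2 = -4 - 1*11449 = -4 - 11449 = -11453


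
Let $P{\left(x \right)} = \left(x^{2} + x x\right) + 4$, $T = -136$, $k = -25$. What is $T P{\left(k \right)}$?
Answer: $-170544$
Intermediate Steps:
$P{\left(x \right)} = 4 + 2 x^{2}$ ($P{\left(x \right)} = \left(x^{2} + x^{2}\right) + 4 = 2 x^{2} + 4 = 4 + 2 x^{2}$)
$T P{\left(k \right)} = - 136 \left(4 + 2 \left(-25\right)^{2}\right) = - 136 \left(4 + 2 \cdot 625\right) = - 136 \left(4 + 1250\right) = \left(-136\right) 1254 = -170544$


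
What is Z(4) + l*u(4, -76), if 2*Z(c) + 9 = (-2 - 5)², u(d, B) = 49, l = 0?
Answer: 20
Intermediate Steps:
Z(c) = 20 (Z(c) = -9/2 + (-2 - 5)²/2 = -9/2 + (½)*(-7)² = -9/2 + (½)*49 = -9/2 + 49/2 = 20)
Z(4) + l*u(4, -76) = 20 + 0*49 = 20 + 0 = 20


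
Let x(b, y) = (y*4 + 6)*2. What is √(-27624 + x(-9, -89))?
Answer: 2*I*√7081 ≈ 168.3*I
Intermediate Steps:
x(b, y) = 12 + 8*y (x(b, y) = (4*y + 6)*2 = (6 + 4*y)*2 = 12 + 8*y)
√(-27624 + x(-9, -89)) = √(-27624 + (12 + 8*(-89))) = √(-27624 + (12 - 712)) = √(-27624 - 700) = √(-28324) = 2*I*√7081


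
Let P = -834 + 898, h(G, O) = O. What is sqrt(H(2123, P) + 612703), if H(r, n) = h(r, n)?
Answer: sqrt(612767) ≈ 782.79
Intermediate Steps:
P = 64
H(r, n) = n
sqrt(H(2123, P) + 612703) = sqrt(64 + 612703) = sqrt(612767)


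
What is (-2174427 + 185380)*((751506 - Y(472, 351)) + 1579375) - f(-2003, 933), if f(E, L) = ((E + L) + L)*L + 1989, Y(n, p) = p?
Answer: -4635533579078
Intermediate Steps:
f(E, L) = 1989 + L*(E + 2*L) (f(E, L) = (E + 2*L)*L + 1989 = L*(E + 2*L) + 1989 = 1989 + L*(E + 2*L))
(-2174427 + 185380)*((751506 - Y(472, 351)) + 1579375) - f(-2003, 933) = (-2174427 + 185380)*((751506 - 1*351) + 1579375) - (1989 + 2*933² - 2003*933) = -1989047*((751506 - 351) + 1579375) - (1989 + 2*870489 - 1868799) = -1989047*(751155 + 1579375) - (1989 + 1740978 - 1868799) = -1989047*2330530 - 1*(-125832) = -4635533704910 + 125832 = -4635533579078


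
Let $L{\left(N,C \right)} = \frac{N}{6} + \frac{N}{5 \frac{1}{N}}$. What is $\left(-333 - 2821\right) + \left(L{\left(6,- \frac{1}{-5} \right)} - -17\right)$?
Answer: $- \frac{15644}{5} \approx -3128.8$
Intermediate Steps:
$L{\left(N,C \right)} = \frac{N^{2}}{5} + \frac{N}{6}$ ($L{\left(N,C \right)} = N \frac{1}{6} + N \frac{N}{5} = \frac{N}{6} + \frac{N^{2}}{5} = \frac{N^{2}}{5} + \frac{N}{6}$)
$\left(-333 - 2821\right) + \left(L{\left(6,- \frac{1}{-5} \right)} - -17\right) = \left(-333 - 2821\right) + \left(\frac{1}{30} \cdot 6 \left(5 + 6 \cdot 6\right) - -17\right) = -3154 + \left(\frac{1}{30} \cdot 6 \left(5 + 36\right) + 17\right) = -3154 + \left(\frac{1}{30} \cdot 6 \cdot 41 + 17\right) = -3154 + \left(\frac{41}{5} + 17\right) = -3154 + \frac{126}{5} = - \frac{15644}{5}$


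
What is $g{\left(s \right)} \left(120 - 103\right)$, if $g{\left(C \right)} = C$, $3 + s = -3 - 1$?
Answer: $-119$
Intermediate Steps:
$s = -7$ ($s = -3 - 4 = -7$)
$g{\left(s \right)} \left(120 - 103\right) = - 7 \left(120 - 103\right) = \left(-7\right) 17 = -119$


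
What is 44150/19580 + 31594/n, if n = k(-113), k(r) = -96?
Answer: -15359303/46992 ≈ -326.85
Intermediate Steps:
n = -96
44150/19580 + 31594/n = 44150/19580 + 31594/(-96) = 44150*(1/19580) + 31594*(-1/96) = 4415/1958 - 15797/48 = -15359303/46992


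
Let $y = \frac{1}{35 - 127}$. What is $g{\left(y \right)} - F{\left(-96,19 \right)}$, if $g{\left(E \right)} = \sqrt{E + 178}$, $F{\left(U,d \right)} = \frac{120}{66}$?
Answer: $- \frac{20}{11} + \frac{5 \sqrt{15065}}{46} \approx 11.523$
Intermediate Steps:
$y = - \frac{1}{92}$ ($y = \frac{1}{-92} = - \frac{1}{92} \approx -0.01087$)
$F{\left(U,d \right)} = \frac{20}{11}$ ($F{\left(U,d \right)} = 120 \cdot \frac{1}{66} = \frac{20}{11}$)
$g{\left(E \right)} = \sqrt{178 + E}$
$g{\left(y \right)} - F{\left(-96,19 \right)} = \sqrt{178 - \frac{1}{92}} - \frac{20}{11} = \sqrt{\frac{16375}{92}} - \frac{20}{11} = \frac{5 \sqrt{15065}}{46} - \frac{20}{11} = - \frac{20}{11} + \frac{5 \sqrt{15065}}{46}$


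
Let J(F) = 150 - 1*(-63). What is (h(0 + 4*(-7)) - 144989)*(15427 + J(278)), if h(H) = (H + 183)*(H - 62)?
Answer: -2485805960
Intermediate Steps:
J(F) = 213 (J(F) = 150 + 63 = 213)
h(H) = (-62 + H)*(183 + H) (h(H) = (183 + H)*(-62 + H) = (-62 + H)*(183 + H))
(h(0 + 4*(-7)) - 144989)*(15427 + J(278)) = ((-11346 + (0 + 4*(-7))**2 + 121*(0 + 4*(-7))) - 144989)*(15427 + 213) = ((-11346 + (0 - 28)**2 + 121*(0 - 28)) - 144989)*15640 = ((-11346 + (-28)**2 + 121*(-28)) - 144989)*15640 = ((-11346 + 784 - 3388) - 144989)*15640 = (-13950 - 144989)*15640 = -158939*15640 = -2485805960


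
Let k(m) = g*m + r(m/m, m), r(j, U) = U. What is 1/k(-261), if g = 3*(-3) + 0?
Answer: 1/2088 ≈ 0.00047893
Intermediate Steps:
g = -9 (g = -9 + 0 = -9)
k(m) = -8*m (k(m) = -9*m + m = -8*m)
1/k(-261) = 1/(-8*(-261)) = 1/2088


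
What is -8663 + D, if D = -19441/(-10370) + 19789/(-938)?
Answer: -3016160609/347395 ≈ -8682.2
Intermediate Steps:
D = -6677724/347395 (D = -19441*(-1/10370) + 19789*(-1/938) = 19441/10370 - 2827/134 = -6677724/347395 ≈ -19.222)
-8663 + D = -8663 - 6677724/347395 = -3016160609/347395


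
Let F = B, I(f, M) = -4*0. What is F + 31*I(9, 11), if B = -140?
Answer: -140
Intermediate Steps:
I(f, M) = 0
F = -140
F + 31*I(9, 11) = -140 + 31*0 = -140 + 0 = -140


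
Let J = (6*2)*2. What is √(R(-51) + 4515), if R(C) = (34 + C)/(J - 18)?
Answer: √162438/6 ≈ 67.173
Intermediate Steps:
J = 24 (J = 12*2 = 24)
R(C) = 17/3 + C/6 (R(C) = (34 + C)/(24 - 18) = (34 + C)/6 = (34 + C)*(⅙) = 17/3 + C/6)
√(R(-51) + 4515) = √((17/3 + (⅙)*(-51)) + 4515) = √((17/3 - 17/2) + 4515) = √(-17/6 + 4515) = √(27073/6) = √162438/6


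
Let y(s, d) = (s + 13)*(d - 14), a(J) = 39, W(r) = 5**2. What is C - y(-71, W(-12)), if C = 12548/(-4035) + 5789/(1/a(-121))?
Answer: 913547767/4035 ≈ 2.2641e+5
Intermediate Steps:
W(r) = 25
y(s, d) = (-14 + d)*(13 + s) (y(s, d) = (13 + s)*(-14 + d) = (-14 + d)*(13 + s))
C = 910973437/4035 (C = 12548/(-4035) + 5789/(1/39) = 12548*(-1/4035) + 5789/(1/39) = -12548/4035 + 5789*39 = -12548/4035 + 225771 = 910973437/4035 ≈ 2.2577e+5)
C - y(-71, W(-12)) = 910973437/4035 - (-182 - 14*(-71) + 13*25 + 25*(-71)) = 910973437/4035 - (-182 + 994 + 325 - 1775) = 910973437/4035 - 1*(-638) = 910973437/4035 + 638 = 913547767/4035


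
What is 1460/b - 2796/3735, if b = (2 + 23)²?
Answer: 49408/31125 ≈ 1.5874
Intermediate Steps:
b = 625 (b = 25² = 625)
1460/b - 2796/3735 = 1460/625 - 2796/3735 = 1460*(1/625) - 2796*1/3735 = 292/125 - 932/1245 = 49408/31125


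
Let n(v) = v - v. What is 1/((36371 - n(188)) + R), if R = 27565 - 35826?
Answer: 1/28110 ≈ 3.5575e-5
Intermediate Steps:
n(v) = 0
R = -8261
1/((36371 - n(188)) + R) = 1/((36371 - 1*0) - 8261) = 1/((36371 + 0) - 8261) = 1/(36371 - 8261) = 1/28110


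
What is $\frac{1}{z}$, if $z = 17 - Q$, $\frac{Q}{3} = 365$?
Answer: $- \frac{1}{1078} \approx -0.00092764$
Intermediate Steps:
$Q = 1095$ ($Q = 3 \cdot 365 = 1095$)
$z = -1078$ ($z = 17 - 1095 = -1078$)
$\frac{1}{z} = \frac{1}{-1078} = - \frac{1}{1078}$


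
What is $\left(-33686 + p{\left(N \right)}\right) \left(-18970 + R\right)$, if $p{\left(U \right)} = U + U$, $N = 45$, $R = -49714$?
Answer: $2307507664$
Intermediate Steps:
$p{\left(U \right)} = 2 U$
$\left(-33686 + p{\left(N \right)}\right) \left(-18970 + R\right) = \left(-33686 + 2 \cdot 45\right) \left(-18970 - 49714\right) = \left(-33686 + 90\right) \left(-68684\right) = \left(-33596\right) \left(-68684\right) = 2307507664$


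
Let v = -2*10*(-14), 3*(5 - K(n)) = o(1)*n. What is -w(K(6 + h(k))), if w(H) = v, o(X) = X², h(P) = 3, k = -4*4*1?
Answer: -280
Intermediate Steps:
k = -16 (k = -16*1 = -16)
K(n) = 5 - n/3 (K(n) = 5 - 1²*n/3 = 5 - n/3)
v = 280 (v = -20*(-14) = 280)
w(H) = 280
-w(K(6 + h(k))) = -1*280 = -280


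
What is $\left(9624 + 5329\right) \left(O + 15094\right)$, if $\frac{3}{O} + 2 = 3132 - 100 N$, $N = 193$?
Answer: $\frac{1216526122027}{5390} \approx 2.257 \cdot 10^{8}$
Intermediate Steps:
$O = - \frac{1}{5390}$ ($O = \frac{3}{-2 + \left(3132 - 100 \cdot 193\right)} = \frac{3}{-2 + \left(3132 - 19300\right)} = \frac{3}{-2 - 16168} = \frac{3}{-16170} = 3 \left(- \frac{1}{16170}\right) = - \frac{1}{5390} \approx -0.00018553$)
$\left(9624 + 5329\right) \left(O + 15094\right) = \left(9624 + 5329\right) \left(- \frac{1}{5390} + 15094\right) = 14953 \cdot \frac{81356659}{5390} = \frac{1216526122027}{5390}$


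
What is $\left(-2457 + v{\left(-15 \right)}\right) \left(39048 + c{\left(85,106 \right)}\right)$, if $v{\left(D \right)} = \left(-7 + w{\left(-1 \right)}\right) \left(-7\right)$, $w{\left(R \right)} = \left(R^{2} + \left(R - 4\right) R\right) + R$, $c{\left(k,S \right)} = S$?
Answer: $-95653222$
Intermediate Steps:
$w{\left(R \right)} = R + R^{2} + R \left(-4 + R\right)$ ($w{\left(R \right)} = \left(R^{2} + \left(-4 + R\right) R\right) + R = \left(R^{2} + R \left(-4 + R\right)\right) + R = R + R^{2} + R \left(-4 + R\right)$)
$v{\left(D \right)} = 14$ ($v{\left(D \right)} = \left(-7 - \left(-3 + 2 \left(-1\right)\right)\right) \left(-7\right) = \left(-7 - \left(-3 - 2\right)\right) \left(-7\right) = \left(-7 - -5\right) \left(-7\right) = \left(-7 + 5\right) \left(-7\right) = \left(-2\right) \left(-7\right) = 14$)
$\left(-2457 + v{\left(-15 \right)}\right) \left(39048 + c{\left(85,106 \right)}\right) = \left(-2457 + 14\right) \left(39048 + 106\right) = \left(-2443\right) 39154 = -95653222$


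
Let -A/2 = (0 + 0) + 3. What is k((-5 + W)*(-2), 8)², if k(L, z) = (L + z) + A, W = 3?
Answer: 36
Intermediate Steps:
A = -6 (A = -2*((0 + 0) + 3) = -2*(0 + 3) = -2*3 = -6)
k(L, z) = -6 + L + z (k(L, z) = (L + z) - 6 = -6 + L + z)
k((-5 + W)*(-2), 8)² = (-6 + (-5 + 3)*(-2) + 8)² = (-6 - 2*(-2) + 8)² = (-6 + 4 + 8)² = 6² = 36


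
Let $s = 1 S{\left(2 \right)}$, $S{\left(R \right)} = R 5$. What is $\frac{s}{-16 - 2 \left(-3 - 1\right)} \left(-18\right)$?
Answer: $\frac{45}{2} \approx 22.5$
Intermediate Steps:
$S{\left(R \right)} = 5 R$
$s = 10$ ($s = 1 \cdot 5 \cdot 2 = 1 \cdot 10 = 10$)
$\frac{s}{-16 - 2 \left(-3 - 1\right)} \left(-18\right) = \frac{1}{-16 - 2 \left(-3 - 1\right)} 10 \left(-18\right) = \frac{1}{-16 - -8} \cdot 10 \left(-18\right) = \frac{1}{-16 + 8} \cdot 10 \left(-18\right) = \frac{1}{-8} \cdot 10 \left(-18\right) = \left(- \frac{1}{8}\right) 10 \left(-18\right) = \left(- \frac{5}{4}\right) \left(-18\right) = \frac{45}{2}$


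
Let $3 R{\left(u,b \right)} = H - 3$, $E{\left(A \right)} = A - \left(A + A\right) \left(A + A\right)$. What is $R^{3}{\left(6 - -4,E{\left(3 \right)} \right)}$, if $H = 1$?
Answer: $- \frac{8}{27} \approx -0.2963$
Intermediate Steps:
$E{\left(A \right)} = A - 4 A^{2}$ ($E{\left(A \right)} = A - 2 A 2 A = A - 4 A^{2}$)
$R{\left(u,b \right)} = - \frac{2}{3}$ ($R{\left(u,b \right)} = \frac{1 - 3}{3} = \frac{1}{3} \left(-2\right) = - \frac{2}{3}$)
$R^{3}{\left(6 - -4,E{\left(3 \right)} \right)} = \left(- \frac{2}{3}\right)^{3} = - \frac{8}{27}$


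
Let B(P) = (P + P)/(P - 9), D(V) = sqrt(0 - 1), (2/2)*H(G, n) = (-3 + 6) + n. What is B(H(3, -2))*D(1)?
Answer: -I/4 ≈ -0.25*I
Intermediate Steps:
H(G, n) = 3 + n (H(G, n) = (-3 + 6) + n = 3 + n)
D(V) = I (D(V) = sqrt(-1) = I)
B(P) = 2*P/(-9 + P) (B(P) = (2*P)/(-9 + P) = 2*P/(-9 + P))
B(H(3, -2))*D(1) = (2*(3 - 2)/(-9 + (3 - 2)))*I = (2*1/(-9 + 1))*I = (2*1/(-8))*I = (2*1*(-1/8))*I = -I/4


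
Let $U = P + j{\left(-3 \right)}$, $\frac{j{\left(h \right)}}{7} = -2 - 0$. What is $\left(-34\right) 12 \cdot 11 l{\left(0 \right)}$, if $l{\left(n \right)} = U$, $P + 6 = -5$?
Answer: $112200$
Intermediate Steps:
$P = -11$ ($P = -6 - 5 = -11$)
$j{\left(h \right)} = -14$ ($j{\left(h \right)} = 7 \left(-2 - 0\right) = 7 \left(-2 + 0\right) = 7 \left(-2\right) = -14$)
$U = -25$ ($U = -11 - 14 = -25$)
$l{\left(n \right)} = -25$
$\left(-34\right) 12 \cdot 11 l{\left(0 \right)} = \left(-34\right) 12 \cdot 11 \left(-25\right) = \left(-408\right) \left(-275\right) = 112200$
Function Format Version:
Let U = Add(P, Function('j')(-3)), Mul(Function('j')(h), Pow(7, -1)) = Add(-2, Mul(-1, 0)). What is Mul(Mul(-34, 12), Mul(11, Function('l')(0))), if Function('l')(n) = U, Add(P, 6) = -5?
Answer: 112200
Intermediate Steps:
P = -11 (P = Add(-6, -5) = -11)
Function('j')(h) = -14 (Function('j')(h) = Mul(7, Add(-2, Mul(-1, 0))) = Mul(7, Add(-2, 0)) = Mul(7, -2) = -14)
U = -25 (U = Add(-11, -14) = -25)
Function('l')(n) = -25
Mul(Mul(-34, 12), Mul(11, Function('l')(0))) = Mul(Mul(-34, 12), Mul(11, -25)) = Mul(-408, -275) = 112200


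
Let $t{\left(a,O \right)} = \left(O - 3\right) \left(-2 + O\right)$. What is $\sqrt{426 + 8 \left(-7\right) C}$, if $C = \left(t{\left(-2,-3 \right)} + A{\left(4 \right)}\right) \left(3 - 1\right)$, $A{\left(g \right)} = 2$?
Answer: $i \sqrt{3158} \approx 56.196 i$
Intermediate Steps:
$t{\left(a,O \right)} = \left(-3 + O\right) \left(-2 + O\right)$
$C = 64$ ($C = \left(\left(6 + \left(-3\right)^{2} - -15\right) + 2\right) \left(3 - 1\right) = \left(\left(6 + 9 + 15\right) + 2\right) 2 = \left(30 + 2\right) 2 = 32 \cdot 2 = 64$)
$\sqrt{426 + 8 \left(-7\right) C} = \sqrt{426 + 8 \left(-7\right) 64} = \sqrt{426 - 3584} = \sqrt{-3158} = i \sqrt{3158}$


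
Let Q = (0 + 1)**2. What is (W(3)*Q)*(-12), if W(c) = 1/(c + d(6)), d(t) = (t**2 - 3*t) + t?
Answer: -4/9 ≈ -0.44444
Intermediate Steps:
d(t) = t**2 - 2*t
Q = 1 (Q = 1**2 = 1)
W(c) = 1/(24 + c) (W(c) = 1/(c + 6*(-2 + 6)) = 1/(c + 6*4) = 1/(c + 24) = 1/(24 + c))
(W(3)*Q)*(-12) = (1/(24 + 3))*(-12) = (1/27)*(-12) = -4/9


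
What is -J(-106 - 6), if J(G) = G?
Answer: 112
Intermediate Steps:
-J(-106 - 6) = -(-106 - 6) = -1*(-112) = 112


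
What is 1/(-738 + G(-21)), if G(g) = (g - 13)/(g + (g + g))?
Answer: -63/46460 ≈ -0.0013560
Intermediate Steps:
G(g) = (-13 + g)/(3*g) (G(g) = (-13 + g)/(g + 2*g) = (-13 + g)/((3*g)) = (-13 + g)*(1/(3*g)) = (-13 + g)/(3*g))
1/(-738 + G(-21)) = 1/(-738 + (⅓)*(-13 - 21)/(-21)) = 1/(-738 + (⅓)*(-1/21)*(-34)) = 1/(-738 + 34/63) = 1/(-46460/63) = -63/46460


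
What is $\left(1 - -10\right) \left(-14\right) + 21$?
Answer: $-133$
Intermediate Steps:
$\left(1 - -10\right) \left(-14\right) + 21 = \left(1 + 10\right) \left(-14\right) + 21 = 11 \left(-14\right) + 21 = -154 + 21 = -133$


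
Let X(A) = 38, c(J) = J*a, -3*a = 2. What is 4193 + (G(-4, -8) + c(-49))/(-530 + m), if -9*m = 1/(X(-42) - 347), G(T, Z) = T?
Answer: 6180104575/1473929 ≈ 4192.9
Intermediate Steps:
a = -⅔ (a = -⅓*2 = -⅔ ≈ -0.66667)
c(J) = -2*J/3 (c(J) = J*(-⅔) = -2*J/3)
m = 1/2781 (m = -1/(9*(38 - 347)) = -⅑/(-309) = -⅑*(-1/309) = 1/2781 ≈ 0.00035958)
4193 + (G(-4, -8) + c(-49))/(-530 + m) = 4193 + (-4 - ⅔*(-49))/(-530 + 1/2781) = 4193 + (-4 + 98/3)/(-1473929/2781) = 4193 + (86/3)*(-2781/1473929) = 4193 - 79722/1473929 = 6180104575/1473929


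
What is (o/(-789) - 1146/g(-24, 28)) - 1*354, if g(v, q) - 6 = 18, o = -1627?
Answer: -1261415/3156 ≈ -399.69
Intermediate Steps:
g(v, q) = 24 (g(v, q) = 6 + 18 = 24)
(o/(-789) - 1146/g(-24, 28)) - 1*354 = (-1627/(-789) - 1146/24) - 1*354 = (-1627*(-1/789) - 1146*1/24) - 354 = (1627/789 - 191/4) - 354 = -144191/3156 - 354 = -1261415/3156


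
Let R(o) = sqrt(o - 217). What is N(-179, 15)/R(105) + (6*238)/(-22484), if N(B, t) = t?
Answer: -51/803 - 15*I*sqrt(7)/28 ≈ -0.063512 - 1.4174*I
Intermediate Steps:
R(o) = sqrt(-217 + o)
N(-179, 15)/R(105) + (6*238)/(-22484) = 15/(sqrt(-217 + 105)) + (6*238)/(-22484) = 15/(sqrt(-112)) + 1428*(-1/22484) = 15/((4*I*sqrt(7))) - 51/803 = 15*(-I*sqrt(7)/28) - 51/803 = -15*I*sqrt(7)/28 - 51/803 = -51/803 - 15*I*sqrt(7)/28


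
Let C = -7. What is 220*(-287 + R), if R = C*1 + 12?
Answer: -62040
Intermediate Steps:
R = 5 (R = -7*1 + 12 = -7 + 12 = 5)
220*(-287 + R) = 220*(-287 + 5) = 220*(-282) = -62040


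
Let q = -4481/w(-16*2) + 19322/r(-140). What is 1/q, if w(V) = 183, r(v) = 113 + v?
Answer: -1647/1218971 ≈ -0.0013511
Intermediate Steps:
q = -1218971/1647 (q = -4481/183 + 19322/(113 - 140) = -4481*1/183 + 19322/(-27) = -4481/183 + 19322*(-1/27) = -4481/183 - 19322/27 = -1218971/1647 ≈ -740.12)
1/q = 1/(-1218971/1647) = -1647/1218971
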